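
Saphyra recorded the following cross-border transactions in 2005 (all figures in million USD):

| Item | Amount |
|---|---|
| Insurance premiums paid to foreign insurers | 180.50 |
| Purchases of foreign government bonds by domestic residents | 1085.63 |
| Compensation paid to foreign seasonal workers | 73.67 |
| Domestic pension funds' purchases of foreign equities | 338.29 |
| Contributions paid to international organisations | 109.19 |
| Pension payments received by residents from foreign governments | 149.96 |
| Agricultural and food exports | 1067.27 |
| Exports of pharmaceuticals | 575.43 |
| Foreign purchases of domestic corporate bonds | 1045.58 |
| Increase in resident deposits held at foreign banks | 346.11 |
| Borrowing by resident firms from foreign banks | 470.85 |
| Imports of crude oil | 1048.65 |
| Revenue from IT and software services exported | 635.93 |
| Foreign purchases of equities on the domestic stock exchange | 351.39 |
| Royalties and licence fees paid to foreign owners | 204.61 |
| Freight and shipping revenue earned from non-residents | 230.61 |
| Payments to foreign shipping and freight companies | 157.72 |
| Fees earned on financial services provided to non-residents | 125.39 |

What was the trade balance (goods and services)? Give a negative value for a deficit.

1043.15

Goods: 575.43 + 1067.27 - 1048.65 = 594.05
Services: -157.72 + 230.61 + 635.93 - 204.61 + 125.39 - 180.50 = 449.10
Trade balance = 594.05 + 449.10 = 1043.15
(Excluded from the trade balance — financial account: purchases of foreign government bonds by domestic residents 1085.63, domestic pension funds' purchases of foreign equities 338.29, foreign purchases of domestic corporate bonds 1045.58, increase in resident deposits held at foreign banks 346.11, borrowing by resident firms from foreign banks 470.85, foreign purchases of equities on the domestic stock exchange 351.39; primary income: compensation paid to foreign seasonal workers 73.67; secondary income: contributions paid to international organisations 109.19, pension payments received by residents from foreign governments 149.96.)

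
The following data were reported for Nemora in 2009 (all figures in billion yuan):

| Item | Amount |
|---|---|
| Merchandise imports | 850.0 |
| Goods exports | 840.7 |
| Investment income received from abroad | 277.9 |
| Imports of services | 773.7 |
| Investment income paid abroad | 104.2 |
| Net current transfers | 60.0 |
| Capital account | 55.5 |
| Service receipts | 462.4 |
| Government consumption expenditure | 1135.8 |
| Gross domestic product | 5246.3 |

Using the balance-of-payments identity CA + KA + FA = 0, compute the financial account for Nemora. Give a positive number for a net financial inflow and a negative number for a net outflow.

31.4

Goods balance = 840.7 - 850.0 = -9.3
Services balance = 462.4 - 773.7 = -311.3
Trade balance (goods + services) = -9.3 + (-311.3) = -320.6
Net primary income = 277.9 - 104.2 = 173.7
Net secondary income = 60.0
Current account = -320.6 + 173.7 + 60.0 = -86.9
Financial account = -(-86.9 + 55.5) = 31.4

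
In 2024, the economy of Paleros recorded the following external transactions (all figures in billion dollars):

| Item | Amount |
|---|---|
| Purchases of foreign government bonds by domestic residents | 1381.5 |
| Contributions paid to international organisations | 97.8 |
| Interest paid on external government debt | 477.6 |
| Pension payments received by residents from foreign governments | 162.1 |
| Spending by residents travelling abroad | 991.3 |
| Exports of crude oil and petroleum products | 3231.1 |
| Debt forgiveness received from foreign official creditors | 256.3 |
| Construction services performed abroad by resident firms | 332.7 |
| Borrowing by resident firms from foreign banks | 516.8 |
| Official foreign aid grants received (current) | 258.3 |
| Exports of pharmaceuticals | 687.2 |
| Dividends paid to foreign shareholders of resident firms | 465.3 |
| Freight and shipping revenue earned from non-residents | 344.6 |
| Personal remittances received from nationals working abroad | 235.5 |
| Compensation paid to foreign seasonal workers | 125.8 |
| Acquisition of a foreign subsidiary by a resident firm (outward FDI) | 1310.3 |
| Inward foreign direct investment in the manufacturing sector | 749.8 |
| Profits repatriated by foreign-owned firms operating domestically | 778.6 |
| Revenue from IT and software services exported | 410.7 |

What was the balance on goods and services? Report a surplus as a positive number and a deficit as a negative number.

4015.0

Goods: 3231.1 + 687.2 = 3918.3
Services: 344.6 + 410.7 + 332.7 - 991.3 = 96.7
Trade balance = 3918.3 + 96.7 = 4015.0
(Excluded from the trade balance — financial account: purchases of foreign government bonds by domestic residents 1381.5, borrowing by resident firms from foreign banks 516.8, acquisition of a foreign subsidiary by a resident firm (outward FDI) 1310.3, inward foreign direct investment in the manufacturing sector 749.8; secondary income: contributions paid to international organisations 97.8, pension payments received by residents from foreign governments 162.1, official foreign aid grants received (current) 258.3, personal remittances received from nationals working abroad 235.5; primary income: interest paid on external government debt 477.6, dividends paid to foreign shareholders of resident firms 465.3, compensation paid to foreign seasonal workers 125.8, profits repatriated by foreign-owned firms operating domestically 778.6; capital account: debt forgiveness received from foreign official creditors 256.3.)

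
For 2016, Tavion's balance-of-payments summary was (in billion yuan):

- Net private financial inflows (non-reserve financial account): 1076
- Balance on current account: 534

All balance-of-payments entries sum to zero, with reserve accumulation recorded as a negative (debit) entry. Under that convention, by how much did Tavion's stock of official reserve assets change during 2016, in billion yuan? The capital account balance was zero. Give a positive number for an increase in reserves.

Official reserve transactions balance = -(534 + 1076) = -1610
An accumulation of reserves is recorded as a debit (negative entry), so the change in the stock of reserves is the negative of that balance.
Change in official reserves = -(-1610) = 1610

1610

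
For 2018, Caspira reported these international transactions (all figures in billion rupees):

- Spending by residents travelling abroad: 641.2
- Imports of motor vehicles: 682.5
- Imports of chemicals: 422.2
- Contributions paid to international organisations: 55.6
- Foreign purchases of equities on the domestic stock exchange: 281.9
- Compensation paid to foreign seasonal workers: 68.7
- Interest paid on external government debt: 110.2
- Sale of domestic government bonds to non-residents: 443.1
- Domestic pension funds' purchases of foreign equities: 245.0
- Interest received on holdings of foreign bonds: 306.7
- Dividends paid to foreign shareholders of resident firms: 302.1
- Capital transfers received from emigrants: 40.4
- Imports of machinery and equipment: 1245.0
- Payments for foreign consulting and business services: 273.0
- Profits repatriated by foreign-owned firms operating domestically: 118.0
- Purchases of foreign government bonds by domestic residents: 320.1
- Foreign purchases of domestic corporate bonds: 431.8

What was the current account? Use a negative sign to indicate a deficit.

Goods: -682.5 - 422.2 - 1245.0 = -2349.7
Services: -641.2 - 273.0 = -914.2
Primary income: -68.7 + 306.7 - 110.2 - 302.1 - 118.0 = -292.3
Secondary income: -55.6
Current account = (-2349.7) + (-914.2) + (-292.3) + (-55.6) = -3611.8
(Excluded from the current account — financial account: foreign purchases of equities on the domestic stock exchange 281.9, sale of domestic government bonds to non-residents 443.1, domestic pension funds' purchases of foreign equities 245.0, purchases of foreign government bonds by domestic residents 320.1, foreign purchases of domestic corporate bonds 431.8; capital account: capital transfers received from emigrants 40.4.)

-3611.8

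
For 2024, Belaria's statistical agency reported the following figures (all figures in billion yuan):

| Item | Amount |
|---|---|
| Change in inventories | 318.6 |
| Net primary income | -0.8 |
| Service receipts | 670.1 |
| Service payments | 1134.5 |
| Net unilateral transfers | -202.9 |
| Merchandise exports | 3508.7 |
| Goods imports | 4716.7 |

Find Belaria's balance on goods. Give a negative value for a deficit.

-1208.0

Goods balance = 3508.7 - 4716.7 = -1208.0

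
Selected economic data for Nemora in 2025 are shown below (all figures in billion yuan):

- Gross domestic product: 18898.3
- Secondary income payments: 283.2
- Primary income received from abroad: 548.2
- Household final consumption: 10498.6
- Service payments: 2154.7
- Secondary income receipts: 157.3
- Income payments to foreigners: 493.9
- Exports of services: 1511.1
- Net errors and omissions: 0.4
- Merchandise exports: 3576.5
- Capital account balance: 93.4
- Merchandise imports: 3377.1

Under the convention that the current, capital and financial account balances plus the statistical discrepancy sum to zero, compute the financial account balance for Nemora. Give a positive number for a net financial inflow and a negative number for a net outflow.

Goods balance = 3576.5 - 3377.1 = 199.4
Services balance = 1511.1 - 2154.7 = -643.6
Trade balance (goods + services) = 199.4 + (-643.6) = -444.2
Net primary income = 548.2 - 493.9 = 54.3
Net secondary income = 157.3 - 283.2 = -125.9
Current account = -444.2 + 54.3 + (-125.9) = -515.8
Financial account = -(-515.8 + 93.4 + 0.4) = 422.0

422.0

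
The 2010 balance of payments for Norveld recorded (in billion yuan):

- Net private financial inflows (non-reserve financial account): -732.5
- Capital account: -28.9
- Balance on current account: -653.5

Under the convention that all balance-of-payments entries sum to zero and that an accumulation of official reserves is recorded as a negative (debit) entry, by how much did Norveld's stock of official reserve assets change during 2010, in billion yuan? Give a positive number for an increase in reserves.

-1414.9

Official reserve transactions balance = -((-653.5) + (-28.9) + (-732.5)) = 1414.9
An accumulation of reserves is recorded as a debit (negative entry), so the change in the stock of reserves is the negative of that balance.
Change in official reserves = -(1414.9) = -1414.9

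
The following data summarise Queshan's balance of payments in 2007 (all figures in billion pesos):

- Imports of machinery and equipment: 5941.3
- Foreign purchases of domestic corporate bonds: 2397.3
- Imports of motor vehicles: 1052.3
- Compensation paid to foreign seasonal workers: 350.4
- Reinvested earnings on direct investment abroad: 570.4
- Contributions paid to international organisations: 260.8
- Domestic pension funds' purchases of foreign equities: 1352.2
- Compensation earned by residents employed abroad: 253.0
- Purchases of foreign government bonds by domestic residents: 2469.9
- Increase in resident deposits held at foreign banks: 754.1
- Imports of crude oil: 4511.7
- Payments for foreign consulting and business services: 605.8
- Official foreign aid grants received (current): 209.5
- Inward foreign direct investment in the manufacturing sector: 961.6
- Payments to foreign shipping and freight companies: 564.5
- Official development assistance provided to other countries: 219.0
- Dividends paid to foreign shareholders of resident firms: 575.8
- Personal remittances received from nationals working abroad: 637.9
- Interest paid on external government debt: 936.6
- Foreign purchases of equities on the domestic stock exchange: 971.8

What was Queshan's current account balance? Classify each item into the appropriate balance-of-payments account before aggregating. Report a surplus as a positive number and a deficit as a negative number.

Goods: -4511.7 - 5941.3 - 1052.3 = -11505.3
Services: -564.5 - 605.8 = -1170.3
Primary income: 253.0 + 570.4 - 936.6 - 350.4 - 575.8 = -1039.4
Secondary income: -219.0 + 209.5 + 637.9 - 260.8 = 367.6
Current account = (-11505.3) + (-1170.3) + (-1039.4) + 367.6 = -13347.4
(Excluded from the current account — financial account: foreign purchases of domestic corporate bonds 2397.3, domestic pension funds' purchases of foreign equities 1352.2, purchases of foreign government bonds by domestic residents 2469.9, increase in resident deposits held at foreign banks 754.1, inward foreign direct investment in the manufacturing sector 961.6, foreign purchases of equities on the domestic stock exchange 971.8.)

-13347.4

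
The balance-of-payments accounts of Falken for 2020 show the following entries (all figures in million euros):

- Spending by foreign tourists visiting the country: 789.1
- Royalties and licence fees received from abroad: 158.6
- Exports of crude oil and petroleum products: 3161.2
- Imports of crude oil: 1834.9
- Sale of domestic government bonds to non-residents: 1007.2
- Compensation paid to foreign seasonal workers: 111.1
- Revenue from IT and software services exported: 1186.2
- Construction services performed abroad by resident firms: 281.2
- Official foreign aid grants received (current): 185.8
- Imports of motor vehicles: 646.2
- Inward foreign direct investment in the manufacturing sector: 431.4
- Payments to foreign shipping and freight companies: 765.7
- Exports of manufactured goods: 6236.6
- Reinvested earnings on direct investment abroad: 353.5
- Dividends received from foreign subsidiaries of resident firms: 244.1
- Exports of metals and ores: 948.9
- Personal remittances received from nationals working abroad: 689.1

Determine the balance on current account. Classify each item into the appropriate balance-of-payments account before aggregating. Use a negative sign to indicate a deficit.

10876.4

Goods: -646.2 + 948.9 + 3161.2 + 6236.6 - 1834.9 = 7865.6
Services: 1186.2 - 765.7 + 281.2 + 789.1 + 158.6 = 1649.4
Primary income: 353.5 - 111.1 + 244.1 = 486.5
Secondary income: 689.1 + 185.8 = 874.9
Current account = 7865.6 + 1649.4 + 486.5 + 874.9 = 10876.4
(Excluded from the current account — financial account: sale of domestic government bonds to non-residents 1007.2, inward foreign direct investment in the manufacturing sector 431.4.)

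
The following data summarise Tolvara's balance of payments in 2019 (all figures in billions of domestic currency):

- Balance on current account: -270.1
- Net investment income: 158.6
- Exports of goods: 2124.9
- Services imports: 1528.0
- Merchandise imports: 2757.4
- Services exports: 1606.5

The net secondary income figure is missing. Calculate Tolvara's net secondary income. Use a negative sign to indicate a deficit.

Current account = goods balance + services balance + net primary income + net secondary income
Sum of the known components = -395.4
Net secondary income = CA - (known components) = -270.1 - (-395.4) = 125.3

125.3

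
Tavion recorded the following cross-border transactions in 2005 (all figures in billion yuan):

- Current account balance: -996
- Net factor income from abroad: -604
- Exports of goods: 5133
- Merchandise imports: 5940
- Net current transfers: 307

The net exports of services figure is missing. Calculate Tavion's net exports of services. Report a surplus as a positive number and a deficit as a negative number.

Current account = goods balance + services balance + net primary income + net secondary income
Sum of the known components = -1104
Net exports of services = CA - (known components) = -996 - (-1104) = 108

108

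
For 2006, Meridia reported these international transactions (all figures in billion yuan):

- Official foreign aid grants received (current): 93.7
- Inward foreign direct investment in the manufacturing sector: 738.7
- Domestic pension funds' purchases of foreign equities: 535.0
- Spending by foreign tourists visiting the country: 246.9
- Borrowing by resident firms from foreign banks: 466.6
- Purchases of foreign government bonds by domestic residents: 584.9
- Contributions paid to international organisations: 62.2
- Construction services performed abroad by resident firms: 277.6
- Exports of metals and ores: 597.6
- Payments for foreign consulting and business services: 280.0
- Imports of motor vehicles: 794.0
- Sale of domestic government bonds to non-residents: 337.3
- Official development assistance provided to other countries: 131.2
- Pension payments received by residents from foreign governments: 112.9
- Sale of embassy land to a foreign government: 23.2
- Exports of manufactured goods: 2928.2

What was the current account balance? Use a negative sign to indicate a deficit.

2989.5

Goods: -794.0 + 2928.2 + 597.6 = 2731.8
Services: -280.0 + 246.9 + 277.6 = 244.5
Secondary income: 112.9 + 93.7 - 62.2 - 131.2 = 13.2
Current account = 2731.8 + 244.5 + 13.2 = 2989.5
(Excluded from the current account — financial account: inward foreign direct investment in the manufacturing sector 738.7, domestic pension funds' purchases of foreign equities 535.0, borrowing by resident firms from foreign banks 466.6, purchases of foreign government bonds by domestic residents 584.9, sale of domestic government bonds to non-residents 337.3; capital account: sale of embassy land to a foreign government 23.2.)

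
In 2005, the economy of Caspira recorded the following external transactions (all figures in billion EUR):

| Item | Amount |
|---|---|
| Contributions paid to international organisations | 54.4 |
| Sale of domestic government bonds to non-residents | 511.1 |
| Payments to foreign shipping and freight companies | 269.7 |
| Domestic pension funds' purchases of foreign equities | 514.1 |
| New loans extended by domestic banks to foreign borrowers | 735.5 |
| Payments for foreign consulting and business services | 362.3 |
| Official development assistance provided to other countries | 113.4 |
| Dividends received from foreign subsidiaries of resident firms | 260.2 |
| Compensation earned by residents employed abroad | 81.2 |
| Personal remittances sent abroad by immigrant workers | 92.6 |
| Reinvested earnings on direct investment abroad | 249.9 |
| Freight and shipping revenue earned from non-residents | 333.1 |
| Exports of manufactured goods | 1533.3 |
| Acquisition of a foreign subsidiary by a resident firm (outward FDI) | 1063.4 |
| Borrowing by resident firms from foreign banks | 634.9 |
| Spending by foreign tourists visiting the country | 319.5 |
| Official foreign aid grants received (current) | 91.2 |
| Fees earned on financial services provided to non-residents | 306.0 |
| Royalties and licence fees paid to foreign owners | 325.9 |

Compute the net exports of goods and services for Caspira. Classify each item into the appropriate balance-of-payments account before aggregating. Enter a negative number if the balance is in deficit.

Goods: 1533.3
Services: -362.3 + 306.0 - 325.9 + 333.1 - 269.7 + 319.5 = 0.7
Trade balance = 1533.3 + 0.7 = 1534.0
(Excluded from the trade balance — secondary income: contributions paid to international organisations 54.4, official development assistance provided to other countries 113.4, personal remittances sent abroad by immigrant workers 92.6, official foreign aid grants received (current) 91.2; financial account: sale of domestic government bonds to non-residents 511.1, domestic pension funds' purchases of foreign equities 514.1, new loans extended by domestic banks to foreign borrowers 735.5, acquisition of a foreign subsidiary by a resident firm (outward FDI) 1063.4, borrowing by resident firms from foreign banks 634.9; primary income: dividends received from foreign subsidiaries of resident firms 260.2, compensation earned by residents employed abroad 81.2, reinvested earnings on direct investment abroad 249.9.)

1534.0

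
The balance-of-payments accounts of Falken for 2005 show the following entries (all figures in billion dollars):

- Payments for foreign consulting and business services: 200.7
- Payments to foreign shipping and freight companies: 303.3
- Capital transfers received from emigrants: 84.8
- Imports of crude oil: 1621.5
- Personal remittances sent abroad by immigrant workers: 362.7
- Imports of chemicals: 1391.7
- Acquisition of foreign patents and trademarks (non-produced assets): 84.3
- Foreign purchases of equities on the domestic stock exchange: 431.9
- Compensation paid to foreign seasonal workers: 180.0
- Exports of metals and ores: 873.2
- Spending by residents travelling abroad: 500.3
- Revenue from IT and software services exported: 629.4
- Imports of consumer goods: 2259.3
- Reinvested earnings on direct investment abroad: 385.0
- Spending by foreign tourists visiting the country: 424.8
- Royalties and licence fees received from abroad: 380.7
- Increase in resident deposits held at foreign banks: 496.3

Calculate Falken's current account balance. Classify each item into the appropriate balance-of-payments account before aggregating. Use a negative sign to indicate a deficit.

Goods: 873.2 - 1391.7 - 2259.3 - 1621.5 = -4399.3
Services: -303.3 - 200.7 - 500.3 + 380.7 + 424.8 + 629.4 = 430.6
Primary income: -180.0 + 385.0 = 205.0
Secondary income: -362.7
Current account = (-4399.3) + 430.6 + 205.0 + (-362.7) = -4126.4
(Excluded from the current account — capital account: capital transfers received from emigrants 84.8, acquisition of foreign patents and trademarks (non-produced assets) 84.3; financial account: foreign purchases of equities on the domestic stock exchange 431.9, increase in resident deposits held at foreign banks 496.3.)

-4126.4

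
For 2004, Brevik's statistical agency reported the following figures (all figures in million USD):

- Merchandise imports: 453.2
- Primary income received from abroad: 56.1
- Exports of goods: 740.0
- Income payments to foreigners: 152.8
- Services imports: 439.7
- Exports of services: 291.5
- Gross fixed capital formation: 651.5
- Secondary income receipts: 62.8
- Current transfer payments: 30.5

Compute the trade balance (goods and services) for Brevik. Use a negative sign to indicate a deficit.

Goods balance = 740.0 - 453.2 = 286.8
Services balance = 291.5 - 439.7 = -148.2
Trade balance (goods + services) = 286.8 + (-148.2) = 138.6

138.6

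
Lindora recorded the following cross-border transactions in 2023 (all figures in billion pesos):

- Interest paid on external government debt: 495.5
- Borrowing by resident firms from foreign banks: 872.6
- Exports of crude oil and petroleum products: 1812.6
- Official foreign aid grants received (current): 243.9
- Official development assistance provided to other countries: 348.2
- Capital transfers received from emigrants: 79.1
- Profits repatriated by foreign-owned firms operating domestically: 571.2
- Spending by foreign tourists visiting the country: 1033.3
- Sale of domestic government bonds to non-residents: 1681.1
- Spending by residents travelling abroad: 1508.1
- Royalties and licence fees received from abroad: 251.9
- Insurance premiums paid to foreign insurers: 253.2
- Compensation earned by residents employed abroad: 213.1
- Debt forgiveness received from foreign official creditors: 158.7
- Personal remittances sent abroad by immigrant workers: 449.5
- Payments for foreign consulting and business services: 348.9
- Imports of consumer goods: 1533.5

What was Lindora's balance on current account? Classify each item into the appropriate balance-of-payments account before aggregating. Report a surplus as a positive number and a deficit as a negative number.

-1953.3

Goods: 1812.6 - 1533.5 = 279.1
Services: 251.9 - 253.2 - 1508.1 + 1033.3 - 348.9 = -825.0
Primary income: -495.5 - 571.2 + 213.1 = -853.6
Secondary income: -348.2 + 243.9 - 449.5 = -553.8
Current account = 279.1 + (-825.0) + (-853.6) + (-553.8) = -1953.3
(Excluded from the current account — financial account: borrowing by resident firms from foreign banks 872.6, sale of domestic government bonds to non-residents 1681.1; capital account: capital transfers received from emigrants 79.1, debt forgiveness received from foreign official creditors 158.7.)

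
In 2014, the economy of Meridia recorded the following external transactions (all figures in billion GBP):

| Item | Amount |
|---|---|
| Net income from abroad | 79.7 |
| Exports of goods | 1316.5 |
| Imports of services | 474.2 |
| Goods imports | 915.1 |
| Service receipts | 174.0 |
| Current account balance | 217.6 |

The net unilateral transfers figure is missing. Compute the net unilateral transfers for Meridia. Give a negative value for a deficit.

36.7

Current account = goods balance + services balance + net primary income + net secondary income
Sum of the known components = 180.9
Net unilateral transfers = CA - (known components) = 217.6 - 180.9 = 36.7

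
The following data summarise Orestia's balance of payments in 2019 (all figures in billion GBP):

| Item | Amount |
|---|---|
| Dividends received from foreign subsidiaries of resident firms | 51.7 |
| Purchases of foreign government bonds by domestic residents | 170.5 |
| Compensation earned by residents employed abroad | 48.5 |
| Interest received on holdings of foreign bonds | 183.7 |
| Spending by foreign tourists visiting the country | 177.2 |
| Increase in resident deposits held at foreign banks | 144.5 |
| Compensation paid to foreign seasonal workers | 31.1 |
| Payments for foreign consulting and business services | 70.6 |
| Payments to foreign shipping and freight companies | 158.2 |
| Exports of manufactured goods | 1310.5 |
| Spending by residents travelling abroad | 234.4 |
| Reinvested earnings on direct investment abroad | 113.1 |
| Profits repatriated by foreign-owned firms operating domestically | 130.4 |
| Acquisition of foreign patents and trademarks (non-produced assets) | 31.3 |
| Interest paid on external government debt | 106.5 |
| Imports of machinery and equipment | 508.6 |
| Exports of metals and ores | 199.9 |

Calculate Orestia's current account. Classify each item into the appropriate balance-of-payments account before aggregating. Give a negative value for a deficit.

844.8

Goods: 199.9 + 1310.5 - 508.6 = 1001.8
Services: -234.4 + 177.2 - 70.6 - 158.2 = -286.0
Primary income: -31.1 - 130.4 + 113.1 - 106.5 + 51.7 + 183.7 + 48.5 = 129.0
Current account = 1001.8 + (-286.0) + 129.0 = 844.8
(Excluded from the current account — financial account: purchases of foreign government bonds by domestic residents 170.5, increase in resident deposits held at foreign banks 144.5; capital account: acquisition of foreign patents and trademarks (non-produced assets) 31.3.)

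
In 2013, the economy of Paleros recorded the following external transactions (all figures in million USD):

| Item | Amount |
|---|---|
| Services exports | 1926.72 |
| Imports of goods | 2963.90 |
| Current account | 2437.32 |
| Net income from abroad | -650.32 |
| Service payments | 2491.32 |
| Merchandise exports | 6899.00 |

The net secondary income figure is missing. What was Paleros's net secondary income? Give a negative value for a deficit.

Current account = goods balance + services balance + net primary income + net secondary income
Sum of the known components = 2720.18
Net secondary income = CA - (known components) = 2437.32 - 2720.18 = -282.86

-282.86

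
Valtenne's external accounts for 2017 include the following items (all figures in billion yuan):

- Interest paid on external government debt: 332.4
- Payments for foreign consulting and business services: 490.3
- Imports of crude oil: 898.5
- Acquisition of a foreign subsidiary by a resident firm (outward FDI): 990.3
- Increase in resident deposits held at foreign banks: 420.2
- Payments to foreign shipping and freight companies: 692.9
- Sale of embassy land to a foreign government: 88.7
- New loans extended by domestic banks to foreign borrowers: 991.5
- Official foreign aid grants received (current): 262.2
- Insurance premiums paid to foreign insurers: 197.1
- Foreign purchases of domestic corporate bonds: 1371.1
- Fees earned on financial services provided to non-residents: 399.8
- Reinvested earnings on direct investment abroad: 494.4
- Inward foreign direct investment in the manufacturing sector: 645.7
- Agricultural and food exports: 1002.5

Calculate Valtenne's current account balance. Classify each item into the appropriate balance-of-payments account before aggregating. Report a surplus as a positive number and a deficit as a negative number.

-452.3

Goods: 1002.5 - 898.5 = 104.0
Services: -490.3 - 197.1 + 399.8 - 692.9 = -980.5
Primary income: -332.4 + 494.4 = 162.0
Secondary income: 262.2
Current account = 104.0 + (-980.5) + 162.0 + 262.2 = -452.3
(Excluded from the current account — financial account: acquisition of a foreign subsidiary by a resident firm (outward FDI) 990.3, increase in resident deposits held at foreign banks 420.2, new loans extended by domestic banks to foreign borrowers 991.5, foreign purchases of domestic corporate bonds 1371.1, inward foreign direct investment in the manufacturing sector 645.7; capital account: sale of embassy land to a foreign government 88.7.)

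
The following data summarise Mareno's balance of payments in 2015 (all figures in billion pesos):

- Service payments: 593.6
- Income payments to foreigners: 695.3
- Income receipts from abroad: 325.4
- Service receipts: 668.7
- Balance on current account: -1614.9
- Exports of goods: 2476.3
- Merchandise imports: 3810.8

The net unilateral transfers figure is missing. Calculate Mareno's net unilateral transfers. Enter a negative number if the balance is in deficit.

Current account = goods balance + services balance + net primary income + net secondary income
Sum of the known components = -1629.3
Net unilateral transfers = CA - (known components) = -1614.9 - (-1629.3) = 14.4

14.4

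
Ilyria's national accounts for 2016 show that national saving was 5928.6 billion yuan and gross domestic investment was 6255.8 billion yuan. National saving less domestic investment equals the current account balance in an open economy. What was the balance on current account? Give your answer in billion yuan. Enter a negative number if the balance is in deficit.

-327.2

CA = S - I = 5928.6 - 6255.8 = -327.2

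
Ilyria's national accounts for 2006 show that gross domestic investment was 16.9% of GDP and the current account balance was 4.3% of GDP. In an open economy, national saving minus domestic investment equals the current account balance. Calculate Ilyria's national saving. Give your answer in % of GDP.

S = I + CA = 16.9 + 4.3 = 21.2

21.2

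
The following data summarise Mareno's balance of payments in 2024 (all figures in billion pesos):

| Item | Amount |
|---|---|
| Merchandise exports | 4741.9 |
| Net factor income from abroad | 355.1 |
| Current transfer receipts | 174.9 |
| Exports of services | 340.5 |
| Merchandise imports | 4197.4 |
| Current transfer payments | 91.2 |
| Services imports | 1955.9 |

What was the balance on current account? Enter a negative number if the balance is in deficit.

Goods balance = 4741.9 - 4197.4 = 544.5
Services balance = 340.5 - 1955.9 = -1615.4
Trade balance (goods + services) = 544.5 + (-1615.4) = -1070.9
Net primary income = 355.1
Net secondary income = 174.9 - 91.2 = 83.7
Current account = -1070.9 + 355.1 + 83.7 = -632.1

-632.1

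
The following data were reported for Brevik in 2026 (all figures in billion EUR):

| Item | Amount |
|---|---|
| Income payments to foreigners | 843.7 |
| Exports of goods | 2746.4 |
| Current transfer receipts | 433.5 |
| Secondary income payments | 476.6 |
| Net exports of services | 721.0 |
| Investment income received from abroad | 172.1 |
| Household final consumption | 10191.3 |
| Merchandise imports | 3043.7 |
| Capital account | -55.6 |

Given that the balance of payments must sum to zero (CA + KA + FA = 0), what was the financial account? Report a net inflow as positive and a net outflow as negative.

346.6

Goods balance = 2746.4 - 3043.7 = -297.3
Services balance = 721.0
Trade balance (goods + services) = -297.3 + 721.0 = 423.7
Net primary income = 172.1 - 843.7 = -671.6
Net secondary income = 433.5 - 476.6 = -43.1
Current account = 423.7 + (-671.6) + (-43.1) = -291.0
Financial account = -(-291.0 + (-55.6)) = 346.6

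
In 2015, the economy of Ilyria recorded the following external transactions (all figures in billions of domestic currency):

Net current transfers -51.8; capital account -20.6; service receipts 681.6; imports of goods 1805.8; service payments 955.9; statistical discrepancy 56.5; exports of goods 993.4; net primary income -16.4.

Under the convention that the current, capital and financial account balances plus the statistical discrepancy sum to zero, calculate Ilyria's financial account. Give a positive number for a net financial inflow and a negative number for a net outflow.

Goods balance = 993.4 - 1805.8 = -812.4
Services balance = 681.6 - 955.9 = -274.3
Trade balance (goods + services) = -812.4 + (-274.3) = -1086.7
Net primary income = -16.4
Net secondary income = -51.8
Current account = -1086.7 + (-16.4) + (-51.8) = -1154.9
Financial account = -(-1154.9 + (-20.6) + 56.5) = 1119.0

1119.0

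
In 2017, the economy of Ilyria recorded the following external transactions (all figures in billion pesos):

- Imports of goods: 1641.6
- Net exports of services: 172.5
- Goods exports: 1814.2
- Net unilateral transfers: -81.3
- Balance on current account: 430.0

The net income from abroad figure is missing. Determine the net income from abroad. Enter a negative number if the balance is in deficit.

Current account = goods balance + services balance + net primary income + net secondary income
Sum of the known components = 263.8
Net income from abroad = CA - (known components) = 430.0 - 263.8 = 166.2

166.2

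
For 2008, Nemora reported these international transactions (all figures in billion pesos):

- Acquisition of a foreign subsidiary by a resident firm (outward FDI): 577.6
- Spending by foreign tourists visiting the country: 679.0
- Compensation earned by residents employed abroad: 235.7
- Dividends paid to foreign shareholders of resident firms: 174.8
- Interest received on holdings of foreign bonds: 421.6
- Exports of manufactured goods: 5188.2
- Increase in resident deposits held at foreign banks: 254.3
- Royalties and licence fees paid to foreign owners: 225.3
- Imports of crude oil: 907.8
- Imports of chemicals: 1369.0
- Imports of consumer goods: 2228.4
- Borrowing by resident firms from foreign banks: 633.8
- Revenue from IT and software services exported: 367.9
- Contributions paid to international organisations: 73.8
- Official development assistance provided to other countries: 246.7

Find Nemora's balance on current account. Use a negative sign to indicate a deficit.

1666.6

Goods: -2228.4 - 1369.0 - 907.8 + 5188.2 = 683.0
Services: 679.0 - 225.3 + 367.9 = 821.6
Primary income: 235.7 - 174.8 + 421.6 = 482.5
Secondary income: -73.8 - 246.7 = -320.5
Current account = 683.0 + 821.6 + 482.5 + (-320.5) = 1666.6
(Excluded from the current account — financial account: acquisition of a foreign subsidiary by a resident firm (outward FDI) 577.6, increase in resident deposits held at foreign banks 254.3, borrowing by resident firms from foreign banks 633.8.)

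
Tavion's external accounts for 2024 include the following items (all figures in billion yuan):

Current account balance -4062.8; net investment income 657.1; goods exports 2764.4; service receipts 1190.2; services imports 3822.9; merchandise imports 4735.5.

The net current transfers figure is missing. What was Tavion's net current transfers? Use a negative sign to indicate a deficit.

-116.1

Current account = goods balance + services balance + net primary income + net secondary income
Sum of the known components = -3946.7
Net current transfers = CA - (known components) = -4062.8 - (-3946.7) = -116.1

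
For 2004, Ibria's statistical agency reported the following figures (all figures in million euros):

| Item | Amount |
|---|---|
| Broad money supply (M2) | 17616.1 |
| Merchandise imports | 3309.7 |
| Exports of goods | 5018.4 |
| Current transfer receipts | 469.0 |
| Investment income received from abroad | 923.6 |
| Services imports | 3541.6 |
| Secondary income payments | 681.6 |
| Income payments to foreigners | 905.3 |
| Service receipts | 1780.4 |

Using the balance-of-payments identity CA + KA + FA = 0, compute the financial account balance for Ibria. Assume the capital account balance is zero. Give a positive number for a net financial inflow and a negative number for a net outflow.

Goods balance = 5018.4 - 3309.7 = 1708.7
Services balance = 1780.4 - 3541.6 = -1761.2
Trade balance (goods + services) = 1708.7 + (-1761.2) = -52.5
Net primary income = 923.6 - 905.3 = 18.3
Net secondary income = 469.0 - 681.6 = -212.6
Current account = -52.5 + 18.3 + (-212.6) = -246.8
Financial account = -(-246.8) = 246.8

246.8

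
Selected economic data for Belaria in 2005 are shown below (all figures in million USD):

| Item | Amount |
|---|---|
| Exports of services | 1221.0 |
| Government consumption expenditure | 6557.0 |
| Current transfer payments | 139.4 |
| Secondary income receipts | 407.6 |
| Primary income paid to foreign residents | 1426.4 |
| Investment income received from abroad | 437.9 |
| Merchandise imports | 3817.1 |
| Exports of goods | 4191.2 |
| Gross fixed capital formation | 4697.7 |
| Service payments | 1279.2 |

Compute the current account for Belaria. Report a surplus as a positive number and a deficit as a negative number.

Goods balance = 4191.2 - 3817.1 = 374.1
Services balance = 1221.0 - 1279.2 = -58.2
Trade balance (goods + services) = 374.1 + (-58.2) = 315.9
Net primary income = 437.9 - 1426.4 = -988.5
Net secondary income = 407.6 - 139.4 = 268.2
Current account = 315.9 + (-988.5) + 268.2 = -404.4

-404.4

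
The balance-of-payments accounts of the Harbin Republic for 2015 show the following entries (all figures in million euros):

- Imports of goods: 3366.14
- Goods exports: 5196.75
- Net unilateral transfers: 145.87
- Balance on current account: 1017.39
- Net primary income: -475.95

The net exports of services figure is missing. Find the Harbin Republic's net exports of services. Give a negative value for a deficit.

-483.14

Current account = goods balance + services balance + net primary income + net secondary income
Sum of the known components = 1500.53
Net exports of services = CA - (known components) = 1017.39 - 1500.53 = -483.14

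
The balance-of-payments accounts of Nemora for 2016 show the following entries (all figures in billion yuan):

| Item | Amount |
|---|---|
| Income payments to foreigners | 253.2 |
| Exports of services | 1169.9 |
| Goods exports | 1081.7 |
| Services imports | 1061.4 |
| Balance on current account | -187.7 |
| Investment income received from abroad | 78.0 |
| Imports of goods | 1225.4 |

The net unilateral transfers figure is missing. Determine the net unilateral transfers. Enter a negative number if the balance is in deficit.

Current account = goods balance + services balance + net primary income + net secondary income
Sum of the known components = -210.4
Net unilateral transfers = CA - (known components) = -187.7 - (-210.4) = 22.7

22.7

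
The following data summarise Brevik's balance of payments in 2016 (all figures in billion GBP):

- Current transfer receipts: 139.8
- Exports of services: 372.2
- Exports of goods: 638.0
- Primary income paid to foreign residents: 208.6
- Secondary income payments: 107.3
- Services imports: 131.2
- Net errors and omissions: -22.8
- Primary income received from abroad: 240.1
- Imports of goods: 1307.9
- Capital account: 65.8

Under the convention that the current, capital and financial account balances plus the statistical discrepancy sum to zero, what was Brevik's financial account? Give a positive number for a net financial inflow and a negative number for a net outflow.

321.9

Goods balance = 638.0 - 1307.9 = -669.9
Services balance = 372.2 - 131.2 = 241.0
Trade balance (goods + services) = -669.9 + 241.0 = -428.9
Net primary income = 240.1 - 208.6 = 31.5
Net secondary income = 139.8 - 107.3 = 32.5
Current account = -428.9 + 31.5 + 32.5 = -364.9
Financial account = -(-364.9 + 65.8 + (-22.8)) = 321.9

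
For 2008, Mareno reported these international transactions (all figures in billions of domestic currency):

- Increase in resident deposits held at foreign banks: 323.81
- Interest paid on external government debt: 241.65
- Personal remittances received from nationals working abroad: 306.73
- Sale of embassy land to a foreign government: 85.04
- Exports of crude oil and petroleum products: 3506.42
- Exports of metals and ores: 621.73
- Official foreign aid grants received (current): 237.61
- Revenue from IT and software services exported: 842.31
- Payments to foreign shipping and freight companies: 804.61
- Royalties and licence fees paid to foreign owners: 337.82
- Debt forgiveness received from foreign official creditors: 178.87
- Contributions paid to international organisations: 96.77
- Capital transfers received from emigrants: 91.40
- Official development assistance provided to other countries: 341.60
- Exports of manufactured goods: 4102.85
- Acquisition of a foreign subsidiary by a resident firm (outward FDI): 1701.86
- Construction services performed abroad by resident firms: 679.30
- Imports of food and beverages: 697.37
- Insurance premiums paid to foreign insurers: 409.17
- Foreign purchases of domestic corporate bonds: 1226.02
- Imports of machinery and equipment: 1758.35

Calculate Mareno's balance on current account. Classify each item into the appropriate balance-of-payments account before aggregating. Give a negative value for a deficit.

5609.61

Goods: 4102.85 + 3506.42 - 1758.35 + 621.73 - 697.37 = 5775.28
Services: -804.61 - 409.17 + 679.30 + 842.31 - 337.82 = -29.99
Primary income: -241.65
Secondary income: -96.77 + 306.73 - 341.60 + 237.61 = 105.97
Current account = 5775.28 + (-29.99) + (-241.65) + 105.97 = 5609.61
(Excluded from the current account — financial account: increase in resident deposits held at foreign banks 323.81, acquisition of a foreign subsidiary by a resident firm (outward FDI) 1701.86, foreign purchases of domestic corporate bonds 1226.02; capital account: sale of embassy land to a foreign government 85.04, debt forgiveness received from foreign official creditors 178.87, capital transfers received from emigrants 91.40.)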